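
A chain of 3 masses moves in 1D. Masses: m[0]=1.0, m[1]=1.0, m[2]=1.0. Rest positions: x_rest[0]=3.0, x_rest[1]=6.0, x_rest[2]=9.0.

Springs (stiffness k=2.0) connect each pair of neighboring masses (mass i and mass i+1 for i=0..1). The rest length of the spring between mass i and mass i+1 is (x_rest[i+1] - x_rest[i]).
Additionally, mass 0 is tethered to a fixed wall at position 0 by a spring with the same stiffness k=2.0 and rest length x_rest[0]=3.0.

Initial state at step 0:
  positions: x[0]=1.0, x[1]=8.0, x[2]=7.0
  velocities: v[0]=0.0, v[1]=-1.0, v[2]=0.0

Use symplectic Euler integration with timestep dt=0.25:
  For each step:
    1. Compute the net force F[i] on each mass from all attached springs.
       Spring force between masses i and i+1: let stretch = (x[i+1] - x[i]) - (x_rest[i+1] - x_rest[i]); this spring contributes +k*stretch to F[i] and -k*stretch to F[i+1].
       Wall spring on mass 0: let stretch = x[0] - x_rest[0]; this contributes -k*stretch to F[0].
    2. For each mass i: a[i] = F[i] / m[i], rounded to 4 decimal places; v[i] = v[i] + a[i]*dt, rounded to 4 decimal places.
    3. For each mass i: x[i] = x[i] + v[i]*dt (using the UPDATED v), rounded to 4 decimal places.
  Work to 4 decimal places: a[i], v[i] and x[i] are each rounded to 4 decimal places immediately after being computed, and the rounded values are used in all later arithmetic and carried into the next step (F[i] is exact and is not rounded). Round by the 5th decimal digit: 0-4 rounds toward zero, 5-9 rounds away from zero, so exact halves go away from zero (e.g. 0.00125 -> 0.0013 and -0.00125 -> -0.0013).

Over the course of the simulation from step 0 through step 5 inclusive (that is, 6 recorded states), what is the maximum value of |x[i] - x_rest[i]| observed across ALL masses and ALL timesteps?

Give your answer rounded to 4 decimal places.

Step 0: x=[1.0000 8.0000 7.0000] v=[0.0000 -1.0000 0.0000]
Step 1: x=[1.7500 6.7500 7.5000] v=[3.0000 -5.0000 2.0000]
Step 2: x=[2.9063 4.9688 8.2813] v=[4.6250 -7.1250 3.1250]
Step 3: x=[3.9571 3.3438 9.0235] v=[4.2031 -6.5000 2.9688]
Step 4: x=[4.4366 2.5054 9.4308] v=[1.9179 -3.3535 1.6290]
Step 5: x=[4.1201 2.7741 9.3474] v=[-1.2660 1.0748 -0.3337]
Max displacement = 3.4946

Answer: 3.4946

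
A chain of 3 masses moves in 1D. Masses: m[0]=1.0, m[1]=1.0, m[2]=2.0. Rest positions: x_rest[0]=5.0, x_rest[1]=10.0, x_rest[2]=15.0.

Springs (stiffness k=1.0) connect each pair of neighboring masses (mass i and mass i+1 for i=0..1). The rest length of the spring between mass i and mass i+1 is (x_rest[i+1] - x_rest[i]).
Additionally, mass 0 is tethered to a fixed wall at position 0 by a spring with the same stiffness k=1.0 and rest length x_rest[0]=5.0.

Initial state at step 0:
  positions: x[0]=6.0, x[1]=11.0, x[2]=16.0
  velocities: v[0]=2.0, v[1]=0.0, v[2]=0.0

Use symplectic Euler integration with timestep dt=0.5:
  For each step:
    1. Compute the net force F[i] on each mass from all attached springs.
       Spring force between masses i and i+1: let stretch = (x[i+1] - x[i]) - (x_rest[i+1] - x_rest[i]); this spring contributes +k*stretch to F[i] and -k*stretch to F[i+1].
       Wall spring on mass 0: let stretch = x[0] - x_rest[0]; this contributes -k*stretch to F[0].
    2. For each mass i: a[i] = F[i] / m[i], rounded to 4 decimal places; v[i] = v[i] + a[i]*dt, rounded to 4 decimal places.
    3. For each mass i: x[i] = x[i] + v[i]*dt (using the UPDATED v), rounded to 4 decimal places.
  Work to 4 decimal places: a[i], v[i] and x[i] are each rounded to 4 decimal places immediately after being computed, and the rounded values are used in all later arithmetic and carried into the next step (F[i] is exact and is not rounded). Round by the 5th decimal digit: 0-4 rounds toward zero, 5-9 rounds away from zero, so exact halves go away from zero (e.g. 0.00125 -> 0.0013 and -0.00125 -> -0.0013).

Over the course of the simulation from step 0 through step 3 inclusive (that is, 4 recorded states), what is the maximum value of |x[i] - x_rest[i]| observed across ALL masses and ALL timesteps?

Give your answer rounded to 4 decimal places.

Answer: 1.8750

Derivation:
Step 0: x=[6.0000 11.0000 16.0000] v=[2.0000 0.0000 0.0000]
Step 1: x=[6.7500 11.0000 16.0000] v=[1.5000 0.0000 0.0000]
Step 2: x=[6.8750 11.1875 16.0000] v=[0.2500 0.3750 0.0000]
Step 3: x=[6.3594 11.5000 16.0235] v=[-1.0313 0.6250 0.0469]
Max displacement = 1.8750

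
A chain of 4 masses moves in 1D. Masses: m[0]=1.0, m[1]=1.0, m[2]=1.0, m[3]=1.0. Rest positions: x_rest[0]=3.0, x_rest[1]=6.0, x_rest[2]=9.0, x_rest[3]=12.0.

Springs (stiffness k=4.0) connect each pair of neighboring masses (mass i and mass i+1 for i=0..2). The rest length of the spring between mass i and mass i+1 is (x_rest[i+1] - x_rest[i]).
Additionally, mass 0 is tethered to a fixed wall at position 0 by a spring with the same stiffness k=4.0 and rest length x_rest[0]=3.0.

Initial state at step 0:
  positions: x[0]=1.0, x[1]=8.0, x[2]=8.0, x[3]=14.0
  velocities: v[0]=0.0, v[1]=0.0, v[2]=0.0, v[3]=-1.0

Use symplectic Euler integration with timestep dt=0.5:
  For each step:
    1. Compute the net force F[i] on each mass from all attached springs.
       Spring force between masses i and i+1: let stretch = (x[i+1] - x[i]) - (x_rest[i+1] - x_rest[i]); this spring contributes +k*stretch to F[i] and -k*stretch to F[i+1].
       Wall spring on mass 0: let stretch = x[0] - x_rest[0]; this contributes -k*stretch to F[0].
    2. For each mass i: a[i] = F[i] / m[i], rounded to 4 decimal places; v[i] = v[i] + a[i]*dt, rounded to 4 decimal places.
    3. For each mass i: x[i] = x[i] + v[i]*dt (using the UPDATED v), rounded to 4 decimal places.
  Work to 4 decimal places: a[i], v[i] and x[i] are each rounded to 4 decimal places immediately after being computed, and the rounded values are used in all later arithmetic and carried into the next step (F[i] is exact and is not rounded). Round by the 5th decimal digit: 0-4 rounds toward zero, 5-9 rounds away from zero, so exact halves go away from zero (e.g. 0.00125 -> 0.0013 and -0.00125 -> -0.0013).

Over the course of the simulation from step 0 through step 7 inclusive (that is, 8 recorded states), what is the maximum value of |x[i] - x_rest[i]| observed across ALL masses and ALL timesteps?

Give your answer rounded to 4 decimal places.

Step 0: x=[1.0000 8.0000 8.0000 14.0000] v=[0.0000 0.0000 0.0000 -1.0000]
Step 1: x=[7.0000 1.0000 14.0000 10.5000] v=[12.0000 -14.0000 12.0000 -7.0000]
Step 2: x=[0.0000 13.0000 3.5000 13.5000] v=[-14.0000 24.0000 -21.0000 6.0000]
Step 3: x=[6.0000 2.5000 12.5000 9.5000] v=[12.0000 -21.0000 18.0000 -8.0000]
Step 4: x=[2.5000 5.5000 8.5000 11.5000] v=[-7.0000 6.0000 -8.0000 4.0000]
Step 5: x=[-0.5000 8.5000 4.5000 13.5000] v=[-6.0000 6.0000 -8.0000 4.0000]
Step 6: x=[6.0000 -1.5000 13.5000 9.5000] v=[13.0000 -20.0000 18.0000 -8.0000]
Step 7: x=[-1.0000 11.0000 3.5000 12.5000] v=[-14.0000 25.0000 -20.0000 6.0000]
Max displacement = 7.5000

Answer: 7.5000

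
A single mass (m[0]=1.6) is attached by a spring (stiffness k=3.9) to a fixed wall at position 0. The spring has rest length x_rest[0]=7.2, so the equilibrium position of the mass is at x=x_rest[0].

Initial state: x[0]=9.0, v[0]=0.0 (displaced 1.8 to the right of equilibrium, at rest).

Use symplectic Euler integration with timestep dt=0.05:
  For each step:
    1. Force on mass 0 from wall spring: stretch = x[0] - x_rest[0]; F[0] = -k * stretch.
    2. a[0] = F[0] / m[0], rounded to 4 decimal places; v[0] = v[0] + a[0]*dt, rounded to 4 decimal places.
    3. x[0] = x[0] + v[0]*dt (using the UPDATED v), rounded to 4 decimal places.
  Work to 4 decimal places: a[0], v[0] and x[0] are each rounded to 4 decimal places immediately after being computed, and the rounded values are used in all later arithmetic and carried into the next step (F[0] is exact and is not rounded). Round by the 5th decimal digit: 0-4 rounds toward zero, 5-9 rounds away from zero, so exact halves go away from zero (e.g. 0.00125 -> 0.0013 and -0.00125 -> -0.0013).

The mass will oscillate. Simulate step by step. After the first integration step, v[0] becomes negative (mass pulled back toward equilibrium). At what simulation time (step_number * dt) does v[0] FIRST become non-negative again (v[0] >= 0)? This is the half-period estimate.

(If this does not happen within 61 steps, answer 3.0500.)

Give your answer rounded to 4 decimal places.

Step 0: x=[9.0000] v=[0.0000]
Step 1: x=[8.9890] v=[-0.2194]
Step 2: x=[8.9671] v=[-0.4374]
Step 3: x=[8.9345] v=[-0.6528]
Step 4: x=[8.8913] v=[-0.8642]
Step 5: x=[8.8378] v=[-1.0703]
Step 6: x=[8.7743] v=[-1.2699]
Step 7: x=[8.7012] v=[-1.4618]
Step 8: x=[8.6190] v=[-1.6448]
Step 9: x=[8.5281] v=[-1.8177]
Step 10: x=[8.4291] v=[-1.9796]
Step 11: x=[8.3226] v=[-2.1294]
Step 12: x=[8.2093] v=[-2.2662]
Step 13: x=[8.0898] v=[-2.3892]
Step 14: x=[7.9649] v=[-2.4976]
Step 15: x=[7.8354] v=[-2.5908]
Step 16: x=[7.7020] v=[-2.6682]
Step 17: x=[7.5655] v=[-2.7294]
Step 18: x=[7.4268] v=[-2.7739]
Step 19: x=[7.2867] v=[-2.8015]
Step 20: x=[7.1461] v=[-2.8121]
Step 21: x=[7.0058] v=[-2.8055]
Step 22: x=[6.8667] v=[-2.7818]
Step 23: x=[6.7296] v=[-2.7412]
Step 24: x=[6.5954] v=[-2.6839]
Step 25: x=[6.4649] v=[-2.6102]
Step 26: x=[6.3389] v=[-2.5206]
Step 27: x=[6.2181] v=[-2.4157]
Step 28: x=[6.1033] v=[-2.2960]
Step 29: x=[5.9952] v=[-2.1623]
Step 30: x=[5.8944] v=[-2.0155]
Step 31: x=[5.8016] v=[-1.8564]
Step 32: x=[5.7173] v=[-1.6860]
Step 33: x=[5.6420] v=[-1.5053]
Step 34: x=[5.5762] v=[-1.3154]
Step 35: x=[5.5203] v=[-1.1175]
Step 36: x=[5.4747] v=[-0.9128]
Step 37: x=[5.4396] v=[-0.7025]
Step 38: x=[5.4152] v=[-0.4880]
Step 39: x=[5.4017] v=[-0.2705]
Step 40: x=[5.3991] v=[-0.0513]
Step 41: x=[5.4075] v=[0.1682]
First v>=0 after going negative at step 41, time=2.0500

Answer: 2.0500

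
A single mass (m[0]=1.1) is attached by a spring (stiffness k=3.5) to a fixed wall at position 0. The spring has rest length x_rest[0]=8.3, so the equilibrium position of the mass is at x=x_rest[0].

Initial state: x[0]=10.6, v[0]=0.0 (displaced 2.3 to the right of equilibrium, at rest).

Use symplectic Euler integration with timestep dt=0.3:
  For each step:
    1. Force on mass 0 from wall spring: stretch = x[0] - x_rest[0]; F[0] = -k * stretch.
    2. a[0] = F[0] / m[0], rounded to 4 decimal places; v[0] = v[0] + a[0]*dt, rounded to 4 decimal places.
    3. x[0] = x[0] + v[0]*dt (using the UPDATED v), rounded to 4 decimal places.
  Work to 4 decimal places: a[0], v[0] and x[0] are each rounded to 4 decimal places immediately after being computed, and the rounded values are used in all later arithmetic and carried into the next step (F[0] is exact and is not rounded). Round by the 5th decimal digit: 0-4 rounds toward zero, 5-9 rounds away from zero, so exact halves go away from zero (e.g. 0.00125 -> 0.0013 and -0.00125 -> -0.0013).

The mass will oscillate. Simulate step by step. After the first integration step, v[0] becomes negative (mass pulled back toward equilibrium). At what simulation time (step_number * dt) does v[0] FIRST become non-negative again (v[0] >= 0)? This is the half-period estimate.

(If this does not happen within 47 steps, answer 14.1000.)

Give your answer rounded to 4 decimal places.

Answer: 1.8000

Derivation:
Step 0: x=[10.6000] v=[0.0000]
Step 1: x=[9.9414] v=[-2.1955]
Step 2: x=[8.8127] v=[-3.7623]
Step 3: x=[7.5372] v=[-4.2517]
Step 4: x=[6.4801] v=[-3.5236]
Step 5: x=[5.9442] v=[-1.7864]
Step 6: x=[6.0829] v=[0.4623]
First v>=0 after going negative at step 6, time=1.8000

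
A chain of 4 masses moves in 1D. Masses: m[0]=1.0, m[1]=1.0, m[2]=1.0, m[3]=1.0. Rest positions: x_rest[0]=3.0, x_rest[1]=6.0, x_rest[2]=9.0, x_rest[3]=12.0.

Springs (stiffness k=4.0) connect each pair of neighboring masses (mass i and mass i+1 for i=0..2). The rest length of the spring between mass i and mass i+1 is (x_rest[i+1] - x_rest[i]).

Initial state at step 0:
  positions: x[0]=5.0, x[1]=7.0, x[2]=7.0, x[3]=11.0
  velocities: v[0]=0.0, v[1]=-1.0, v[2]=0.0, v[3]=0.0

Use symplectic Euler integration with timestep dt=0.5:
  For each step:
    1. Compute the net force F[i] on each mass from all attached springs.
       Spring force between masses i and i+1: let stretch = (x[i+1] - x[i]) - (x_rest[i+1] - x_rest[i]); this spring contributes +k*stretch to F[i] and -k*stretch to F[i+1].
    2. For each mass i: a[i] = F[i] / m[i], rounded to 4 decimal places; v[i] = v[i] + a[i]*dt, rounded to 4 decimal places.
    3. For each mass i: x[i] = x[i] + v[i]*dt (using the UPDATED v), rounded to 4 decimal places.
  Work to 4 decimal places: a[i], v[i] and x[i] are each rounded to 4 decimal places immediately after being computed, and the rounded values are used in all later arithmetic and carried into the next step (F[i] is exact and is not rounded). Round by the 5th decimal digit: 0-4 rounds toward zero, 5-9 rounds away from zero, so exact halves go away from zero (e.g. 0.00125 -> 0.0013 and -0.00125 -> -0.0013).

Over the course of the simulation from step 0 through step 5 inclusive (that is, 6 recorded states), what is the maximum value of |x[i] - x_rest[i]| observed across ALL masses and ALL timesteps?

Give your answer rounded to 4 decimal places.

Step 0: x=[5.0000 7.0000 7.0000 11.0000] v=[0.0000 -1.0000 0.0000 0.0000]
Step 1: x=[4.0000 4.5000 11.0000 10.0000] v=[-2.0000 -5.0000 8.0000 -2.0000]
Step 2: x=[0.5000 8.0000 7.5000 13.0000] v=[-7.0000 7.0000 -7.0000 6.0000]
Step 3: x=[1.5000 3.5000 10.0000 13.5000] v=[2.0000 -9.0000 5.0000 1.0000]
Step 4: x=[1.5000 3.5000 9.5000 13.5000] v=[0.0000 0.0000 -1.0000 0.0000]
Step 5: x=[0.5000 7.5000 7.0000 12.5000] v=[-2.0000 8.0000 -5.0000 -2.0000]
Max displacement = 2.5000

Answer: 2.5000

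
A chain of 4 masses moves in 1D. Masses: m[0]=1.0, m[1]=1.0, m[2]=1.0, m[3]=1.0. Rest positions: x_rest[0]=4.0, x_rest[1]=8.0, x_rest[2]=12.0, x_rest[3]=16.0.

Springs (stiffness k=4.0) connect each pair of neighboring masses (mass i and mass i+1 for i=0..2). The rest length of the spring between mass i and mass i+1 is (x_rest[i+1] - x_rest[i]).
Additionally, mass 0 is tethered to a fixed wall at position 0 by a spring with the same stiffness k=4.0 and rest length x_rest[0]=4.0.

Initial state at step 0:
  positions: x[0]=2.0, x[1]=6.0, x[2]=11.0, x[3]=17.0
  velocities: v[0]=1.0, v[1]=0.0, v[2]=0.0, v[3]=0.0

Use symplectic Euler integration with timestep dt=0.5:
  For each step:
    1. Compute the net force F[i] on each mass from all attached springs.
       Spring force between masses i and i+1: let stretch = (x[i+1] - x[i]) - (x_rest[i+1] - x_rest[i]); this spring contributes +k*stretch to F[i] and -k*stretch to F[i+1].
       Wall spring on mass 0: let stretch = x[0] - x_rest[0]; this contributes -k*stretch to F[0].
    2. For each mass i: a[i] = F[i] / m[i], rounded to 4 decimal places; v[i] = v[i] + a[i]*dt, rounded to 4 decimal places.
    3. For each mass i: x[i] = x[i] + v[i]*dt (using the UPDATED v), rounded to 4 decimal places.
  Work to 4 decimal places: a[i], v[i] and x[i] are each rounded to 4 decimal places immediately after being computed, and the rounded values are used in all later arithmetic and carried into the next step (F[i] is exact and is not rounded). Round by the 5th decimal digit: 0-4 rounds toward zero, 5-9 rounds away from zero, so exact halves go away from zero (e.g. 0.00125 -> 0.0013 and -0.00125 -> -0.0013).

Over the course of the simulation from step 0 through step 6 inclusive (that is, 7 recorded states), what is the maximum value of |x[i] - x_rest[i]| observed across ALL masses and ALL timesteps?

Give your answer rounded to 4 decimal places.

Step 0: x=[2.0000 6.0000 11.0000 17.0000] v=[1.0000 0.0000 0.0000 0.0000]
Step 1: x=[4.5000 7.0000 12.0000 15.0000] v=[5.0000 2.0000 2.0000 -4.0000]
Step 2: x=[5.0000 10.5000 11.0000 14.0000] v=[1.0000 7.0000 -2.0000 -2.0000]
Step 3: x=[6.0000 9.0000 12.5000 14.0000] v=[2.0000 -3.0000 3.0000 0.0000]
Step 4: x=[4.0000 8.0000 12.0000 16.5000] v=[-4.0000 -2.0000 -1.0000 5.0000]
Step 5: x=[2.0000 7.0000 12.0000 18.5000] v=[-4.0000 -2.0000 0.0000 4.0000]
Step 6: x=[3.0000 6.0000 13.5000 18.0000] v=[2.0000 -2.0000 3.0000 -1.0000]
Max displacement = 2.5000

Answer: 2.5000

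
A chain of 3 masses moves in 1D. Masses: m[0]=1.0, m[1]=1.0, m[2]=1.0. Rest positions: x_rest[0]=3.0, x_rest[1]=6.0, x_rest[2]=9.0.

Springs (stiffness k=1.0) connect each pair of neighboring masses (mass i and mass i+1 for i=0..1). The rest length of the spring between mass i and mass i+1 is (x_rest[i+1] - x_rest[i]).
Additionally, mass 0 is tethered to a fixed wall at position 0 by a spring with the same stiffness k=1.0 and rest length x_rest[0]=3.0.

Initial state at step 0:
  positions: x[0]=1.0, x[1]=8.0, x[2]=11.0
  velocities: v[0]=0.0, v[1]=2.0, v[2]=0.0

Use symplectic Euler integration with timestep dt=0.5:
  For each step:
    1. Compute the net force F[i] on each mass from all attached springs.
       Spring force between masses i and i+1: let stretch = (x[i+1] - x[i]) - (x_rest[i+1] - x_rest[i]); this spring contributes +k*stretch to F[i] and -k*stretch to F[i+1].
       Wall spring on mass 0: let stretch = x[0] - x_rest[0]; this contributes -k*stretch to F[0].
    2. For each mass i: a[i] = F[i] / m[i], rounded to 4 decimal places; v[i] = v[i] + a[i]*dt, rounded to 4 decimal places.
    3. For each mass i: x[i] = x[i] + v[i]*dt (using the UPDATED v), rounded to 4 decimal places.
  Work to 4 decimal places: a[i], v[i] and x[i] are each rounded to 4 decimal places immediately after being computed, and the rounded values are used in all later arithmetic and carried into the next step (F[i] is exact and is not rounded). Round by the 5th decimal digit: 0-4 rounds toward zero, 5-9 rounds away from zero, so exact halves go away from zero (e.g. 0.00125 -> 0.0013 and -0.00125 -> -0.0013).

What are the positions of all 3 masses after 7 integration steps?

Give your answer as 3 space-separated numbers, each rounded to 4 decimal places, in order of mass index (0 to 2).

Answer: 2.2215 8.6616 10.5615

Derivation:
Step 0: x=[1.0000 8.0000 11.0000] v=[0.0000 2.0000 0.0000]
Step 1: x=[2.5000 8.0000 11.0000] v=[3.0000 0.0000 0.0000]
Step 2: x=[4.7500 7.3750 11.0000] v=[4.5000 -1.2500 0.0000]
Step 3: x=[6.4688 7.0000 10.8438] v=[3.4375 -0.7500 -0.3125]
Step 4: x=[6.7032 7.4532 10.4766] v=[0.4687 0.9063 -0.7344]
Step 5: x=[5.4493 8.4747 10.1036] v=[-2.5079 2.0430 -0.7461]
Step 6: x=[3.5894 9.1471 10.0733] v=[-3.7199 1.3448 -0.0606]
Step 7: x=[2.2215 8.6616 10.5615] v=[-2.7358 -0.9710 0.9763]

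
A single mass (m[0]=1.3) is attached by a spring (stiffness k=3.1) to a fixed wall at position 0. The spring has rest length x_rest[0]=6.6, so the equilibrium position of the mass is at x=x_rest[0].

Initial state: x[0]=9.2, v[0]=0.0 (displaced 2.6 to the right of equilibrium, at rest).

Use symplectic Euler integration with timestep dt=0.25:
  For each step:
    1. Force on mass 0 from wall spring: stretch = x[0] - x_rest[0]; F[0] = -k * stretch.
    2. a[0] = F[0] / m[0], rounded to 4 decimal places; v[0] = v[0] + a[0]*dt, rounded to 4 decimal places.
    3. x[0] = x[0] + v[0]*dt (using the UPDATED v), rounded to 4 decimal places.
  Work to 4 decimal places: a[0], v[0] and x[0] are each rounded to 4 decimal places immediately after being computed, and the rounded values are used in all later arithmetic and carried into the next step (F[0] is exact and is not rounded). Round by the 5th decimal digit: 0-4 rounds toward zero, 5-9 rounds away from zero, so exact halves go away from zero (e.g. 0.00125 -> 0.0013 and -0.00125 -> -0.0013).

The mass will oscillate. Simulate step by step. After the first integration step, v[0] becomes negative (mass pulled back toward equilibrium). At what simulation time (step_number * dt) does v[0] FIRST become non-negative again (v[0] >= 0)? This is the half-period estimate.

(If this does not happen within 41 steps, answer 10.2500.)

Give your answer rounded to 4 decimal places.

Answer: 2.2500

Derivation:
Step 0: x=[9.2000] v=[0.0000]
Step 1: x=[8.8125] v=[-1.5500]
Step 2: x=[8.0953] v=[-2.8690]
Step 3: x=[7.1552] v=[-3.7604]
Step 4: x=[6.1324] v=[-4.0914]
Step 5: x=[5.1792] v=[-3.8127]
Step 6: x=[4.4378] v=[-2.9657]
Step 7: x=[4.0186] v=[-1.6767]
Step 8: x=[3.9842] v=[-0.1378]
Step 9: x=[4.3396] v=[1.4216]
First v>=0 after going negative at step 9, time=2.2500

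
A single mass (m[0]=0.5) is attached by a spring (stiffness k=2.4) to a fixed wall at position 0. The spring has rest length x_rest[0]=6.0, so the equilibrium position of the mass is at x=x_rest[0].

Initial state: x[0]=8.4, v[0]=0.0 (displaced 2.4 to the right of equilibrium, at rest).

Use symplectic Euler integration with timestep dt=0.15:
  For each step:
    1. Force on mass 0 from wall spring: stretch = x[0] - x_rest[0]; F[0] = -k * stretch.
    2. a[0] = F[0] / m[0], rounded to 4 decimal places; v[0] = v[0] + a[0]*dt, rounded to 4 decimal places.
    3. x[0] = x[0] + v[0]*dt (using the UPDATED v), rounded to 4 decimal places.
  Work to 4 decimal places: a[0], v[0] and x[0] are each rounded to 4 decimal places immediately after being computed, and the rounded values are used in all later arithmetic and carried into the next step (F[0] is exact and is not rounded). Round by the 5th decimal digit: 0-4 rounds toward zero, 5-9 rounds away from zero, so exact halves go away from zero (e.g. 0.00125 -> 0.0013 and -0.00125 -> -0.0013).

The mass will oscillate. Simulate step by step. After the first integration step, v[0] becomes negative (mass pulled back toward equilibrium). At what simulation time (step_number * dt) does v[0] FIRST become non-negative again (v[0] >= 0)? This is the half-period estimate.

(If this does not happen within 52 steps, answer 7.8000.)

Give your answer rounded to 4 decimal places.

Answer: 1.5000

Derivation:
Step 0: x=[8.4000] v=[0.0000]
Step 1: x=[8.1408] v=[-1.7280]
Step 2: x=[7.6504] v=[-3.2694]
Step 3: x=[6.9817] v=[-4.4577]
Step 4: x=[6.2070] v=[-5.1645]
Step 5: x=[5.4100] v=[-5.3135]
Step 6: x=[4.6767] v=[-4.8887]
Step 7: x=[4.0863] v=[-3.9359]
Step 8: x=[3.7026] v=[-2.5580]
Step 9: x=[3.5670] v=[-0.9039]
Step 10: x=[3.6942] v=[0.8479]
First v>=0 after going negative at step 10, time=1.5000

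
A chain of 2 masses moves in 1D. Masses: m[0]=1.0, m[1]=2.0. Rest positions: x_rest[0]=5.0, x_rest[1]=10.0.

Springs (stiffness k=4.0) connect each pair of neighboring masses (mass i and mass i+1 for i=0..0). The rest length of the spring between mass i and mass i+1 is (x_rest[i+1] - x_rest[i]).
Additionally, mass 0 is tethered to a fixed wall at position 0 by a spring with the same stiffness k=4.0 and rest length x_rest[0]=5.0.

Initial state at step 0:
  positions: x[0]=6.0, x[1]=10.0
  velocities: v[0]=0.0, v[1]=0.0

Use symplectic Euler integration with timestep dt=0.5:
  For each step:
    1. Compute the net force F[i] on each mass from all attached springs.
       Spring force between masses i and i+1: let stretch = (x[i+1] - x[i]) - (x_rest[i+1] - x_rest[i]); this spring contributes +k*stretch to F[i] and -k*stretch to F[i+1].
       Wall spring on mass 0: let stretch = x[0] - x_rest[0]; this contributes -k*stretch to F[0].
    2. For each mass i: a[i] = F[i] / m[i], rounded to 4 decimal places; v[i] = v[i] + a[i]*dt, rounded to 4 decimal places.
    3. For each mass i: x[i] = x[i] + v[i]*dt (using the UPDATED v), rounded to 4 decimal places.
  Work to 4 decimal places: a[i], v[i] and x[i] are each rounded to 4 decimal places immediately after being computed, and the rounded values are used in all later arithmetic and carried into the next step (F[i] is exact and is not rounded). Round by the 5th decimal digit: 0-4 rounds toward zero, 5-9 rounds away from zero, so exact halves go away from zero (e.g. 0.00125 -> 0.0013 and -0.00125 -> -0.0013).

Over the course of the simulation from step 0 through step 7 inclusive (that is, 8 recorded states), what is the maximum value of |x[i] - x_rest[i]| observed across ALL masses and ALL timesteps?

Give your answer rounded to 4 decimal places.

Step 0: x=[6.0000 10.0000] v=[0.0000 0.0000]
Step 1: x=[4.0000 10.5000] v=[-4.0000 1.0000]
Step 2: x=[4.5000 10.2500] v=[1.0000 -0.5000]
Step 3: x=[6.2500 9.6250] v=[3.5000 -1.2500]
Step 4: x=[5.1250 9.8125] v=[-2.2500 0.3750]
Step 5: x=[3.5625 10.1563] v=[-3.1250 0.6875]
Step 6: x=[5.0313 9.7032] v=[2.9376 -0.9063]
Step 7: x=[6.1407 9.4141] v=[2.2188 -0.5782]
Max displacement = 1.4375

Answer: 1.4375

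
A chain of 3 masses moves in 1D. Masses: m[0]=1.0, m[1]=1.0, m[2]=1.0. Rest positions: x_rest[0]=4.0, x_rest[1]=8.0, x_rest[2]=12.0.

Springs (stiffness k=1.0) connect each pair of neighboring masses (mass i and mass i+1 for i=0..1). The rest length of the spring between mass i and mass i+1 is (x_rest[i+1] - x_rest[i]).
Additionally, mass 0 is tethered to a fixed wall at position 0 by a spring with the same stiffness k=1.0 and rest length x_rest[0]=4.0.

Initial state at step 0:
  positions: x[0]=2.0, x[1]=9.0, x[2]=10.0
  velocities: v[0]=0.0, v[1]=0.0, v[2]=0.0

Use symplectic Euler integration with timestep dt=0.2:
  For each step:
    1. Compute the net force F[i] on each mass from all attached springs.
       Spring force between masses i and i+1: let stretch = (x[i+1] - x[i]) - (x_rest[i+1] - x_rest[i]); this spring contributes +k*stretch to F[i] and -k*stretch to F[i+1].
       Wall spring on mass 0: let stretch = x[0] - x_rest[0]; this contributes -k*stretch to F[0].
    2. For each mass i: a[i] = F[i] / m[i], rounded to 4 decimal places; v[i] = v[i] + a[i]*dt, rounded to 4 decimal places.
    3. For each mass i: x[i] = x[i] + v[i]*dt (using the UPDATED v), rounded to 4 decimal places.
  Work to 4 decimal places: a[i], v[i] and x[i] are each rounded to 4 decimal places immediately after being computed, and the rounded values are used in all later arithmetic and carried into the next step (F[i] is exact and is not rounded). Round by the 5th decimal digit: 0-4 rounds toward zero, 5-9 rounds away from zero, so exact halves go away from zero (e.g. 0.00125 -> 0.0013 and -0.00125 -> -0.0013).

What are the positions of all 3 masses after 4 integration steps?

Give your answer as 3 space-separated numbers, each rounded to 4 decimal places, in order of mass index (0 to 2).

Answer: 3.6388 7.0514 10.9968

Derivation:
Step 0: x=[2.0000 9.0000 10.0000] v=[0.0000 0.0000 0.0000]
Step 1: x=[2.2000 8.7600 10.1200] v=[1.0000 -1.2000 0.6000]
Step 2: x=[2.5744 8.3120 10.3456] v=[1.8720 -2.2400 1.1280]
Step 3: x=[3.0753 7.7158 10.6499] v=[2.5046 -2.9808 1.5213]
Step 4: x=[3.6388 7.0514 10.9968] v=[2.8176 -3.3221 1.7345]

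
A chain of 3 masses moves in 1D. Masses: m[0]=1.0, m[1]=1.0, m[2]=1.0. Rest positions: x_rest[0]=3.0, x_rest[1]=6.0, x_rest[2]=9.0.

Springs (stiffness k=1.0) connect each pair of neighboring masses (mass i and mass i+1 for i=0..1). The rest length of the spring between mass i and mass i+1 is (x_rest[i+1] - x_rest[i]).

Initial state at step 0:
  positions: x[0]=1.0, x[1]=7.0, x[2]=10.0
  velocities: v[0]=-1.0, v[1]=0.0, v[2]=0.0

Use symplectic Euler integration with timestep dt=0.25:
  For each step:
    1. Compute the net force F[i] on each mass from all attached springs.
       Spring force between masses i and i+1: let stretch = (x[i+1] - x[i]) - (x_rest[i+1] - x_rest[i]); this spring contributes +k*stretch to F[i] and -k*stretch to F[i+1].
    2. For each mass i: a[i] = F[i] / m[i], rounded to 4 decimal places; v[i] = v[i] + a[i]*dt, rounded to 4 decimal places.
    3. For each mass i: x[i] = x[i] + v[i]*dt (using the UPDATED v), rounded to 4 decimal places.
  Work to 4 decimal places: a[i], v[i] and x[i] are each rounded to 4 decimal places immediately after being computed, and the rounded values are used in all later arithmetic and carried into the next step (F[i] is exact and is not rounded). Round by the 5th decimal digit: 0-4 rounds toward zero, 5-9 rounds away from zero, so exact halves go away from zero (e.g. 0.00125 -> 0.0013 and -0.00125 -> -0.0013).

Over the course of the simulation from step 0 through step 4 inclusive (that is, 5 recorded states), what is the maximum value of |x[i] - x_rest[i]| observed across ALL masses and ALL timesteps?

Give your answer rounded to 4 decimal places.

Answer: 2.0625

Derivation:
Step 0: x=[1.0000 7.0000 10.0000] v=[-1.0000 0.0000 0.0000]
Step 1: x=[0.9375 6.8125 10.0000] v=[-0.2500 -0.7500 0.0000]
Step 2: x=[1.0547 6.4570 9.9883] v=[0.4688 -1.4219 -0.0469]
Step 3: x=[1.3221 5.9846 9.9434] v=[1.0694 -1.8897 -0.1797]
Step 4: x=[1.6934 5.4682 9.8386] v=[1.4850 -2.0656 -0.4194]
Max displacement = 2.0625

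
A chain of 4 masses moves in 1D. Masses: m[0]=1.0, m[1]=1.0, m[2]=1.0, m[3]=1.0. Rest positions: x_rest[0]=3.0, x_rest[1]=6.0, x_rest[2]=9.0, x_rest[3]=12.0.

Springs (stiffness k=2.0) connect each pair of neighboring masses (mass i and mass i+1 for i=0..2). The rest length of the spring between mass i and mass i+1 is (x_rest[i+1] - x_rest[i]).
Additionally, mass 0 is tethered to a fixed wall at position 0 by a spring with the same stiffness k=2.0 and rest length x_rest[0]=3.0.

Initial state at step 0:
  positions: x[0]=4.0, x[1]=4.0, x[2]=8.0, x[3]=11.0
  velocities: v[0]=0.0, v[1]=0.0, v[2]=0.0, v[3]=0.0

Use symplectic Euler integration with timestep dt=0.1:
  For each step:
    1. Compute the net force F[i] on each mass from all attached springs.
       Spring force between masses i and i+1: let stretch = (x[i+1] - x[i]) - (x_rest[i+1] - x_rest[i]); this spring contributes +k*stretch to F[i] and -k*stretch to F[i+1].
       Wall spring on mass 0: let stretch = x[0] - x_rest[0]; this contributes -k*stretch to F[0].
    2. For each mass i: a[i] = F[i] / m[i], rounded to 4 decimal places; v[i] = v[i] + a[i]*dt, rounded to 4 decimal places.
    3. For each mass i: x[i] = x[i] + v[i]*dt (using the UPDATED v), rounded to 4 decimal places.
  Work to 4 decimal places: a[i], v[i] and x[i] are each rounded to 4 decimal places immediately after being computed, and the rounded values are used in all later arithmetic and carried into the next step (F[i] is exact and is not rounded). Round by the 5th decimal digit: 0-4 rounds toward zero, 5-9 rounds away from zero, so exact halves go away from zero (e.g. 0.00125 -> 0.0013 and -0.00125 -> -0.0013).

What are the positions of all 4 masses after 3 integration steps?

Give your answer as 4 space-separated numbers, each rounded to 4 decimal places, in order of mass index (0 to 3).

Step 0: x=[4.0000 4.0000 8.0000 11.0000] v=[0.0000 0.0000 0.0000 0.0000]
Step 1: x=[3.9200 4.0800 7.9800 11.0000] v=[-0.8000 0.8000 -0.2000 0.0000]
Step 2: x=[3.7648 4.2348 7.9424 10.9996] v=[-1.5520 1.5480 -0.3760 -0.0040]
Step 3: x=[3.5437 4.4544 7.8918 10.9981] v=[-2.2110 2.1955 -0.5061 -0.0154]

Answer: 3.5437 4.4544 7.8918 10.9981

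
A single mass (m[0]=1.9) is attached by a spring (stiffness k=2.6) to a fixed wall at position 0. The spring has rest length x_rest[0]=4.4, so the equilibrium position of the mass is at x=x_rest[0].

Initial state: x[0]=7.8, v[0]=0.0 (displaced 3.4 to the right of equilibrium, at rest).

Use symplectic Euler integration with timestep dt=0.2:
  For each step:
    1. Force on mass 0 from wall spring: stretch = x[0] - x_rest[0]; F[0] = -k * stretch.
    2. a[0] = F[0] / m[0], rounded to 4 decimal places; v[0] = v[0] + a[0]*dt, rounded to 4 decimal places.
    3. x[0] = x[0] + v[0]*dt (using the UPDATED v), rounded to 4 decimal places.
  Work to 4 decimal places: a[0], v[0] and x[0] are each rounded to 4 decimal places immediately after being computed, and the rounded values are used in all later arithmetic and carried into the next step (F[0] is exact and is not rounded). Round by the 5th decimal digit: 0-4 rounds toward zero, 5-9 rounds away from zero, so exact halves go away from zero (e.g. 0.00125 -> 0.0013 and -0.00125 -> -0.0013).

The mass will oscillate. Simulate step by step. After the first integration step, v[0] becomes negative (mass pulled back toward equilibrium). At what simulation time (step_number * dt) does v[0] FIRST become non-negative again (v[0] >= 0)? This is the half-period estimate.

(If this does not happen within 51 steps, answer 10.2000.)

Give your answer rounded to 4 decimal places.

Answer: 2.8000

Derivation:
Step 0: x=[7.8000] v=[0.0000]
Step 1: x=[7.6139] v=[-0.9305]
Step 2: x=[7.2519] v=[-1.8101]
Step 3: x=[6.7338] v=[-2.5906]
Step 4: x=[6.0879] v=[-3.2293]
Step 5: x=[5.3496] v=[-3.6913]
Step 6: x=[4.5594] v=[-3.9512]
Step 7: x=[3.7604] v=[-3.9948]
Step 8: x=[2.9964] v=[-3.8198]
Step 9: x=[2.3093] v=[-3.4357]
Step 10: x=[1.7366] v=[-2.8635]
Step 11: x=[1.3097] v=[-2.1346]
Step 12: x=[1.0519] v=[-1.2888]
Step 13: x=[0.9774] v=[-0.3725]
Step 14: x=[1.0902] v=[0.5642]
First v>=0 after going negative at step 14, time=2.8000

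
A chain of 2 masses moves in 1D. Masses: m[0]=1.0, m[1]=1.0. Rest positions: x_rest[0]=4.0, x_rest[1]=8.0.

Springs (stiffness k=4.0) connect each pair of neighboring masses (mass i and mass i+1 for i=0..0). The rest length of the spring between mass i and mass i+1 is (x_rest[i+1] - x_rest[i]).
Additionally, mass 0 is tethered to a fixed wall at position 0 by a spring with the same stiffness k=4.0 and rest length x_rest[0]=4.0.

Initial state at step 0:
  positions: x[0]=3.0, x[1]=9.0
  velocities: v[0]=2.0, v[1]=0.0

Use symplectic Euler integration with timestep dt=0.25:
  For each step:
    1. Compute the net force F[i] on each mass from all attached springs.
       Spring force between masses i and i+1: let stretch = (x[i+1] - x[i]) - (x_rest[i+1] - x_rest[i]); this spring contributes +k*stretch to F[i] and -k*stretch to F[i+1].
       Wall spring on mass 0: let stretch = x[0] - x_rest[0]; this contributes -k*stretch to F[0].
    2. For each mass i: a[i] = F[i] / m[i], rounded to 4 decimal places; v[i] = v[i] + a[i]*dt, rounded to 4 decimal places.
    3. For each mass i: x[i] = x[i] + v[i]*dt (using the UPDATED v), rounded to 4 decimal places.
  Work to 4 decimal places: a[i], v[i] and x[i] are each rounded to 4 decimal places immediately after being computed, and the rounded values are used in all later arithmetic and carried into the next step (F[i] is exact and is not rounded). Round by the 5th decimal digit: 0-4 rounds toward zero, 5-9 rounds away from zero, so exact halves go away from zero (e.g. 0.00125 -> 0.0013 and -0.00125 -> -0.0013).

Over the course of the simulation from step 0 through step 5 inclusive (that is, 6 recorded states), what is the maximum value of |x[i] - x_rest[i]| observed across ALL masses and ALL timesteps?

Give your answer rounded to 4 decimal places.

Answer: 1.9844

Derivation:
Step 0: x=[3.0000 9.0000] v=[2.0000 0.0000]
Step 1: x=[4.2500 8.5000] v=[5.0000 -2.0000]
Step 2: x=[5.5000 7.9375] v=[5.0000 -2.2500]
Step 3: x=[5.9844 7.7656] v=[1.9375 -0.6875]
Step 4: x=[5.4180 8.1484] v=[-2.2657 1.5313]
Step 5: x=[4.1797 8.8486] v=[-4.9533 2.8009]
Max displacement = 1.9844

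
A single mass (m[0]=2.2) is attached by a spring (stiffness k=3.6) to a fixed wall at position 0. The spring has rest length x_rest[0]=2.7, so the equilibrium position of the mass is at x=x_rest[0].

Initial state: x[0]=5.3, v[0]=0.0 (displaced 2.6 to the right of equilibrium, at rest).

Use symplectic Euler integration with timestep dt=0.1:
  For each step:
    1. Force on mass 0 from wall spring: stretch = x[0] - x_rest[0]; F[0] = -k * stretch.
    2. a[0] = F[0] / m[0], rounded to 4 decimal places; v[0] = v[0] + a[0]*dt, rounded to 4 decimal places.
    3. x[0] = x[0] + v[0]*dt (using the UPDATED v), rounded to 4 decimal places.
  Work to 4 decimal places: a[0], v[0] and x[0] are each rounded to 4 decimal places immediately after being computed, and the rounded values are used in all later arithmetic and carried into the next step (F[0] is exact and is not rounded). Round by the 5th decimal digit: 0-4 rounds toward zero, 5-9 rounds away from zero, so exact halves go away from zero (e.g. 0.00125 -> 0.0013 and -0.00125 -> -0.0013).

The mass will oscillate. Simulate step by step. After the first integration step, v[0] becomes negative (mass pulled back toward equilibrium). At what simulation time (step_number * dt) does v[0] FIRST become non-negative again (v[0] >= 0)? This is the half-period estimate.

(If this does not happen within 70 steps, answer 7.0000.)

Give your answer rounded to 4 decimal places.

Answer: 2.5000

Derivation:
Step 0: x=[5.3000] v=[0.0000]
Step 1: x=[5.2575] v=[-0.4255]
Step 2: x=[5.1731] v=[-0.8440]
Step 3: x=[5.0482] v=[-1.2487]
Step 4: x=[4.8849] v=[-1.6330]
Step 5: x=[4.6859] v=[-1.9905]
Step 6: x=[4.4544] v=[-2.3155]
Step 7: x=[4.1941] v=[-2.6026]
Step 8: x=[3.9094] v=[-2.8471]
Step 9: x=[3.6049] v=[-3.0450]
Step 10: x=[3.2856] v=[-3.1931]
Step 11: x=[2.9567] v=[-3.2889]
Step 12: x=[2.6236] v=[-3.3309]
Step 13: x=[2.2918] v=[-3.3184]
Step 14: x=[1.9666] v=[-3.2516]
Step 15: x=[1.6534] v=[-3.1316]
Step 16: x=[1.3574] v=[-2.9603]
Step 17: x=[1.0833] v=[-2.7406]
Step 18: x=[0.8357] v=[-2.4761]
Step 19: x=[0.6186] v=[-2.1710]
Step 20: x=[0.4356] v=[-1.8304]
Step 21: x=[0.2896] v=[-1.4599]
Step 22: x=[0.1831] v=[-1.0655]
Step 23: x=[0.1177] v=[-0.6536]
Step 24: x=[0.0946] v=[-0.2310]
Step 25: x=[0.1141] v=[0.1953]
First v>=0 after going negative at step 25, time=2.5000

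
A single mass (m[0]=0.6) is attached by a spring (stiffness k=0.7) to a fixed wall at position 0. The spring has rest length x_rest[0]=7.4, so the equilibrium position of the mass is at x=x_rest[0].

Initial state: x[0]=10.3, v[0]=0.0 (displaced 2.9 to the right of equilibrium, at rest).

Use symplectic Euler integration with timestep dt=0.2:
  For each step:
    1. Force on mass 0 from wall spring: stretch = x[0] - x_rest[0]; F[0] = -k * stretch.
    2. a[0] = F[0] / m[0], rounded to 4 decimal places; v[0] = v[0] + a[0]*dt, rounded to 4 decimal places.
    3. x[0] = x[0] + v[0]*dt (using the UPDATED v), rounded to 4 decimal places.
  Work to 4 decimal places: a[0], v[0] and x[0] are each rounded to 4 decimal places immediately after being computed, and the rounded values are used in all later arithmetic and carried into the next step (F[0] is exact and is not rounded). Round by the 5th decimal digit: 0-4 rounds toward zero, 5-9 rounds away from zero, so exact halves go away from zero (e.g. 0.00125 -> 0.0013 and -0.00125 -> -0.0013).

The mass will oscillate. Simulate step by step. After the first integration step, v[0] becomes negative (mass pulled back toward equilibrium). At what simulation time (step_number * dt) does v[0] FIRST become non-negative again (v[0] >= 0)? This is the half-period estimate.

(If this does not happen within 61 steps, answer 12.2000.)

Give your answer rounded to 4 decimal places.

Answer: 3.0000

Derivation:
Step 0: x=[10.3000] v=[0.0000]
Step 1: x=[10.1647] v=[-0.6767]
Step 2: x=[9.9003] v=[-1.3218]
Step 3: x=[9.5193] v=[-1.9052]
Step 4: x=[9.0394] v=[-2.3997]
Step 5: x=[8.4830] v=[-2.7822]
Step 6: x=[7.8760] v=[-3.0349]
Step 7: x=[7.2468] v=[-3.1460]
Step 8: x=[6.6247] v=[-3.1103]
Step 9: x=[6.0388] v=[-2.9294]
Step 10: x=[5.5164] v=[-2.6118]
Step 11: x=[5.0819] v=[-2.1723]
Step 12: x=[4.7556] v=[-1.6314]
Step 13: x=[4.5527] v=[-1.0144]
Step 14: x=[4.4827] v=[-0.3500]
Step 15: x=[4.5488] v=[0.3307]
First v>=0 after going negative at step 15, time=3.0000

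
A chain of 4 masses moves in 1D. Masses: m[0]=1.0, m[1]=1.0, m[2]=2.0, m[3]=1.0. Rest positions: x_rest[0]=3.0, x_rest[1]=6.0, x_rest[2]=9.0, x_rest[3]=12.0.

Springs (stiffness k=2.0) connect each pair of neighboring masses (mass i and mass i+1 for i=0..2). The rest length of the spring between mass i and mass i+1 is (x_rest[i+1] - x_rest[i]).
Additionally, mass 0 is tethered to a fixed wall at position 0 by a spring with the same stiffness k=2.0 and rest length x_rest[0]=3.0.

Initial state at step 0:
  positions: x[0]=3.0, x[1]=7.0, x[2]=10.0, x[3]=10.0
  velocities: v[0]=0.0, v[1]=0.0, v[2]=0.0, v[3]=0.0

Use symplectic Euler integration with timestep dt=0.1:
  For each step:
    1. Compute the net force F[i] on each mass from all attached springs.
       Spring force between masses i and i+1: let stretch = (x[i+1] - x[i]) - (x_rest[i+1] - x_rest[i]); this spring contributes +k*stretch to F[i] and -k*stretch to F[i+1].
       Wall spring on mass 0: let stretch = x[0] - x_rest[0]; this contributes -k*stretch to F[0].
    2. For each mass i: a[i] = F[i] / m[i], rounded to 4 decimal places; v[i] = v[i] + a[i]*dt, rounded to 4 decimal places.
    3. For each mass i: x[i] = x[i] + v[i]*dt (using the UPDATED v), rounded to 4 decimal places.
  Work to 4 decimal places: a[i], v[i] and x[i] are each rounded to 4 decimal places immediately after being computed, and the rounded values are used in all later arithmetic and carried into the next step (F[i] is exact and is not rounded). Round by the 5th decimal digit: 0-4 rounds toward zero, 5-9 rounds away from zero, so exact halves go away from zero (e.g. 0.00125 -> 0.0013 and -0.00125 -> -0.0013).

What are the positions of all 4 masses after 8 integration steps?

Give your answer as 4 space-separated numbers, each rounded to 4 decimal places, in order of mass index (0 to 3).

Answer: 3.4944 6.3939 9.1158 11.8071

Derivation:
Step 0: x=[3.0000 7.0000 10.0000 10.0000] v=[0.0000 0.0000 0.0000 0.0000]
Step 1: x=[3.0200 6.9800 9.9700 10.0600] v=[0.2000 -0.2000 -0.3000 0.6000]
Step 2: x=[3.0588 6.9406 9.9110 10.1782] v=[0.3880 -0.3940 -0.5900 1.1820]
Step 3: x=[3.1141 6.8830 9.8250 10.3511] v=[0.5526 -0.5763 -0.8603 1.7286]
Step 4: x=[3.1825 6.8088 9.7148 10.5734] v=[0.6836 -0.7417 -1.1019 2.2234]
Step 5: x=[3.2597 6.7202 9.5841 10.8386] v=[0.7724 -0.8858 -1.3066 2.6517]
Step 6: x=[3.3410 6.6197 9.4374 11.1387] v=[0.8126 -1.0051 -1.4675 3.0008]
Step 7: x=[3.4210 6.5100 9.2795 11.4648] v=[0.8001 -1.0973 -1.5791 3.2605]
Step 8: x=[3.4944 6.3939 9.1158 11.8071] v=[0.7337 -1.1612 -1.6375 3.4234]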